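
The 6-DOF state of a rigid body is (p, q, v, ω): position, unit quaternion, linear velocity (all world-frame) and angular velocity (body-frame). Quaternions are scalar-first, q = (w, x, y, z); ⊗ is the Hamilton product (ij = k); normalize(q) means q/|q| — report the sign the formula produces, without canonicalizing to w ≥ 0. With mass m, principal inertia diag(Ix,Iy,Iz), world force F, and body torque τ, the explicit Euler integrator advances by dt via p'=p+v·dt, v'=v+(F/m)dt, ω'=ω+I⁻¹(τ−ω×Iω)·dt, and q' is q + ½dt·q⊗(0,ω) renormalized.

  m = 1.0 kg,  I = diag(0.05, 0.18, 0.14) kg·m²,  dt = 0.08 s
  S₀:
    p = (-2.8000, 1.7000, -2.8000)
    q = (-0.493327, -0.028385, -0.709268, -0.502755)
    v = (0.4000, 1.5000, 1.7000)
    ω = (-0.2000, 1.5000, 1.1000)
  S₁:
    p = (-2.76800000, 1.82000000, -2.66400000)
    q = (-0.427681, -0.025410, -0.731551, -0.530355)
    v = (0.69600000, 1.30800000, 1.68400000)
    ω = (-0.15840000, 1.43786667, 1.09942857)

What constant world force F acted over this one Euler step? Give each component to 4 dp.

F = (3.7000, -2.4000, -0.2000)

velocity change Δv = (0.29600000, -0.19200000, -0.01600000)
m·(v₁−v₀)/dt = (3.7000, -2.4000, -0.2000)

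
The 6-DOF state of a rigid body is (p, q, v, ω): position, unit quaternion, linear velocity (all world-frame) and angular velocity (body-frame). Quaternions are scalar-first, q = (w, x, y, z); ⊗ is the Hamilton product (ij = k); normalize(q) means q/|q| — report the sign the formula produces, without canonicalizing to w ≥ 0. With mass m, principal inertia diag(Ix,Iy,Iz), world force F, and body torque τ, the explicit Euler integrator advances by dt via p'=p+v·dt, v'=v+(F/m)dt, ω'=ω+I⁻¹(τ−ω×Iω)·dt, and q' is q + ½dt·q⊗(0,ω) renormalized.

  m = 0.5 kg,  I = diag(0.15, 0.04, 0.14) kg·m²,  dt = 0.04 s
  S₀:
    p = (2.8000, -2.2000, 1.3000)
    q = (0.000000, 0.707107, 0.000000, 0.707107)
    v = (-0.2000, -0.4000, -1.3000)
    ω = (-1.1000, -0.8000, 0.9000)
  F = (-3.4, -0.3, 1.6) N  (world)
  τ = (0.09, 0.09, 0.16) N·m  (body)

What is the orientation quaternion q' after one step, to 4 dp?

q' = (0.0028, 0.7180, -0.0283, 0.6954)

q⊗(0,ω) = (0.1414214, 0.5656856, -1.4142140, -0.5656856)
q' = normalize(q + ½dt·q⊗(0,ω)) = (0.0028, 0.7180, -0.0283, 0.6954)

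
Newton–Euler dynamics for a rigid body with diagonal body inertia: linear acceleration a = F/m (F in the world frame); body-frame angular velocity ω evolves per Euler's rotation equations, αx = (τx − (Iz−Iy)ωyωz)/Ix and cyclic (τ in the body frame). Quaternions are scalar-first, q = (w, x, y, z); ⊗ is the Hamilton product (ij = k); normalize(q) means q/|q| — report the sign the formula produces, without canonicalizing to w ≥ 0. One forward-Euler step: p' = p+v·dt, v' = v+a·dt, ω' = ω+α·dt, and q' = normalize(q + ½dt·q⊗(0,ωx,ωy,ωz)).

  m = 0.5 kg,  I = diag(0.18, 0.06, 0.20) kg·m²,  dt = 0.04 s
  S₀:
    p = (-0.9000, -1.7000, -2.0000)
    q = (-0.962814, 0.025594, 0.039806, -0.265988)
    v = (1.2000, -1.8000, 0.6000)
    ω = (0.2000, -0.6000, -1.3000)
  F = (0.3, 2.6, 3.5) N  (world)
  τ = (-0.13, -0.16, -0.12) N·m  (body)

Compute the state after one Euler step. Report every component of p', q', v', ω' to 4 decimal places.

p' = (-0.8520, -1.7720, -1.9760)
q' = (-0.9689, 0.0175, 0.0509, -0.2413)
v' = (1.2240, -1.5920, 0.8800)
ω' = (0.1468, -0.7101, -1.3269)

(τ − ω×Iω)/I = (-1.3289, -2.7533, -0.6720)
ω' = ω + α·dt = (0.1468, -0.7101, -1.3269)
q⊗(0,ω) = (-0.3270196, -0.4039034, 0.5577630, 1.2283406)
updated quaternion q' = (-0.9689, 0.0175, 0.0509, -0.2413)
p' = p + v·dt = (-0.8520, -1.7720, -1.9760)
v + (F/m)dt = (1.2240, -1.5920, 0.8800)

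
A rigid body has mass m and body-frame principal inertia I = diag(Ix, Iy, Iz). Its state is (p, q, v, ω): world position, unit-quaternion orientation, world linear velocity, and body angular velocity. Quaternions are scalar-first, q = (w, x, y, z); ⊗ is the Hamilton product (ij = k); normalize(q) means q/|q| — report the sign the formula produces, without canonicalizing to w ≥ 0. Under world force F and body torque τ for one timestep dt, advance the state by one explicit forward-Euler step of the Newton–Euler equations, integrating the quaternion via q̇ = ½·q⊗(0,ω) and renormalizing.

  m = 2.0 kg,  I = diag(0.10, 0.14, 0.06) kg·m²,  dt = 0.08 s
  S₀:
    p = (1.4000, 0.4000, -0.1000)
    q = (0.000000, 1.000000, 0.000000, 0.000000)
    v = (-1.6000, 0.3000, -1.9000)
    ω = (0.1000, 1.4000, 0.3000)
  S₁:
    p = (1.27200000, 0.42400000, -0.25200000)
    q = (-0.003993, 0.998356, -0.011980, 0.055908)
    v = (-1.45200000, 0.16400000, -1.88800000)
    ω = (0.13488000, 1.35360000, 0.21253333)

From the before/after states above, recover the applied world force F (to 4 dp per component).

Δv = v₁−v₀ = (0.14800000, -0.13600000, 0.01200000)
F = m·Δv/dt = (3.7000, -3.4000, 0.3000)

F = (3.7000, -3.4000, 0.3000)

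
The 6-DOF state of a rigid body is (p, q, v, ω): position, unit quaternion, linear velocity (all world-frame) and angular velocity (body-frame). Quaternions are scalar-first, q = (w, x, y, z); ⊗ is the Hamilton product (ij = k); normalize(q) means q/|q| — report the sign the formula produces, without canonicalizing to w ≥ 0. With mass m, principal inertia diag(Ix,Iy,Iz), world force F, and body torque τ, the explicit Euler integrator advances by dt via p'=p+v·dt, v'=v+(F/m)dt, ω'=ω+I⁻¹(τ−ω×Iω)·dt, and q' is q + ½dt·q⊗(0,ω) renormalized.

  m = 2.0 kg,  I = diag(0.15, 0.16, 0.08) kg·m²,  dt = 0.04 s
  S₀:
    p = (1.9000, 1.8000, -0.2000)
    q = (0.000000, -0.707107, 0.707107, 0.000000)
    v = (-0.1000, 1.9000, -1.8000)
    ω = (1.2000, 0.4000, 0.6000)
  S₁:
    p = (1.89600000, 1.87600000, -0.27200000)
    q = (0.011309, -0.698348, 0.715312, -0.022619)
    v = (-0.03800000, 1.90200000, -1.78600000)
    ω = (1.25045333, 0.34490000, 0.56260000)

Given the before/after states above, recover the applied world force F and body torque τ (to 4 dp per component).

Δv = v₁−v₀ = (0.06200000, 0.00200000, 0.01400000)
F = m·Δv/dt = (3.1000, 0.1000, 0.7000)
rate change Δω = (0.05045333, -0.05510000, -0.03740000)
applied torque τ = (0.1700, -0.1700, -0.0700)

F = (3.1000, 0.1000, 0.7000)
τ = (0.1700, -0.1700, -0.0700)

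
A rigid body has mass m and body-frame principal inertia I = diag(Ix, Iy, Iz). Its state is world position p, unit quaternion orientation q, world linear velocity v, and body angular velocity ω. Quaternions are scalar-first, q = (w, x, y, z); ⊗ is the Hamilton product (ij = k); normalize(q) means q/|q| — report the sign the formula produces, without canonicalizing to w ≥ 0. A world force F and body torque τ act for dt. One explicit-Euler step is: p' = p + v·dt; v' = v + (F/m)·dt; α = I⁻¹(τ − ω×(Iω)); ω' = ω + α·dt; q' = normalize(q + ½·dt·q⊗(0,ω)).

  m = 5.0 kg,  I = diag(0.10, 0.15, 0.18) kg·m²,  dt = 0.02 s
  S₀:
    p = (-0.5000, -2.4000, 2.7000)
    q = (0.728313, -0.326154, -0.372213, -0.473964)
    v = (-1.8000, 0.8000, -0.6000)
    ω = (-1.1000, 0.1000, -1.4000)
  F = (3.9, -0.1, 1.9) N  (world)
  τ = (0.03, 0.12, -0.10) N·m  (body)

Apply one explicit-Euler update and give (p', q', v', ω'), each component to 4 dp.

p' = (-0.5360, -2.3840, 2.6880)
q' = (0.7183, -0.3284, -0.3708, -0.4885)
v' = (-1.7844, 0.7996, -0.5924)
ω' = (-1.0932, 0.1324, -1.4105)

precession coupling ω×(Iω) = (-0.0042, -0.1232, -0.0055)
α = I⁻¹(τ − ω×Iω) = (0.3420, 1.6213, -0.5250)
ω + α·dt = (-1.0932, 0.1324, -1.4105)
2q̇ = q⊗(0,ω) = (-0.9850977, -0.2326497, 0.1375761, -1.4616879)
q' = normalize(q + ½dt·q⊗(0,ω)) = (0.7183, -0.3284, -0.3708, -0.4885)
linear accel F/m = (0.7800, -0.0200, 0.3800)
p + v·dt = (-0.5360, -2.3840, 2.6880)
new velocity v' = (-1.7844, 0.7996, -0.5924)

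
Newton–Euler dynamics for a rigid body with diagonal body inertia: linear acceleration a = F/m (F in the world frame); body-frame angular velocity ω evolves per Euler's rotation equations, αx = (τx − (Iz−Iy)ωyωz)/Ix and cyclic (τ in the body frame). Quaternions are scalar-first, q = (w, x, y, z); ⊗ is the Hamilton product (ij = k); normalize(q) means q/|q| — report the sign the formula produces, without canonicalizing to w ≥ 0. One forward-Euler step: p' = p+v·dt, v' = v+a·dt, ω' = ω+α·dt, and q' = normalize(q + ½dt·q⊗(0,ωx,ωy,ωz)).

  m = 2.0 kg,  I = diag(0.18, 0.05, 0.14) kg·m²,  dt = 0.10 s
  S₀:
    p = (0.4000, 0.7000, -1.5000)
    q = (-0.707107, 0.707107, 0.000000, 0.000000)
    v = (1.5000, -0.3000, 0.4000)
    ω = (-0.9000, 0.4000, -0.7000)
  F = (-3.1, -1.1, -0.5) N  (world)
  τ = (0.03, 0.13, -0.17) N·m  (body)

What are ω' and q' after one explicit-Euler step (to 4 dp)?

ω' = (-0.8693, 0.6096, -0.8549)
q' = (-0.6741, 0.7376, 0.0106, 0.0388)

precession coupling ω×(Iω) = (-0.0252, 0.0252, 0.0468)
α = I⁻¹(τ − ω×Iω) = (0.3067, 2.0960, -1.5486)
ω + α·dt = (-0.8693, 0.6096, -0.8549)
q⊗(0,ω) = (0.6363963, 0.6363963, 0.2121321, 0.7778177)
updated quaternion q' = (-0.6741, 0.7376, 0.0106, 0.0388)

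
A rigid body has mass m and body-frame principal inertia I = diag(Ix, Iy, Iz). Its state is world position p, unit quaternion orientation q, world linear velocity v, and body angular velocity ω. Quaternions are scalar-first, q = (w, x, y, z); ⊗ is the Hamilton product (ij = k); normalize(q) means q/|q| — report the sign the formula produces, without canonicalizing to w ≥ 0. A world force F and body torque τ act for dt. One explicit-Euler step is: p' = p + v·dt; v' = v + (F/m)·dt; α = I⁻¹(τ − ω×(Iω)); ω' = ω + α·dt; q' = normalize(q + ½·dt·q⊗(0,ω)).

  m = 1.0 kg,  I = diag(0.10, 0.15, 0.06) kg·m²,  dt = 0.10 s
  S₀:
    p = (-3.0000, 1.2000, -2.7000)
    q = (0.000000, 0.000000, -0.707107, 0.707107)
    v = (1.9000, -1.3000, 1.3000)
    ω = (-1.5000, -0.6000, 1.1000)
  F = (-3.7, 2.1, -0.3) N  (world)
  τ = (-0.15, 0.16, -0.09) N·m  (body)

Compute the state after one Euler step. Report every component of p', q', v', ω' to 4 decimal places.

p' = (-2.8100, 1.0700, -2.5700)
q' = (-0.0598, -0.0176, -0.7565, 0.6510)
v' = (1.5300, -1.0900, 1.2700)
ω' = (-1.7094, -0.4493, 0.8750)

precession coupling ω×(Iω) = (0.0594, -0.0660, 0.0450)
angular accel α = (-2.0940, 1.5067, -2.2500)
ω + α·dt = (-1.7094, -0.4493, 0.8750)
2q̇ = q⊗(0,ω) = (-1.2020819, -0.3535535, -1.0606605, -1.0606605)
q' = normalize(q + ½dt·q⊗(0,ω)) = (-0.0598, -0.0176, -0.7565, 0.6510)
linear accel F/m = (-3.7000, 2.1000, -0.3000)
p + v·dt = (-2.8100, 1.0700, -2.5700)
v' = v + a·dt = (1.5300, -1.0900, 1.2700)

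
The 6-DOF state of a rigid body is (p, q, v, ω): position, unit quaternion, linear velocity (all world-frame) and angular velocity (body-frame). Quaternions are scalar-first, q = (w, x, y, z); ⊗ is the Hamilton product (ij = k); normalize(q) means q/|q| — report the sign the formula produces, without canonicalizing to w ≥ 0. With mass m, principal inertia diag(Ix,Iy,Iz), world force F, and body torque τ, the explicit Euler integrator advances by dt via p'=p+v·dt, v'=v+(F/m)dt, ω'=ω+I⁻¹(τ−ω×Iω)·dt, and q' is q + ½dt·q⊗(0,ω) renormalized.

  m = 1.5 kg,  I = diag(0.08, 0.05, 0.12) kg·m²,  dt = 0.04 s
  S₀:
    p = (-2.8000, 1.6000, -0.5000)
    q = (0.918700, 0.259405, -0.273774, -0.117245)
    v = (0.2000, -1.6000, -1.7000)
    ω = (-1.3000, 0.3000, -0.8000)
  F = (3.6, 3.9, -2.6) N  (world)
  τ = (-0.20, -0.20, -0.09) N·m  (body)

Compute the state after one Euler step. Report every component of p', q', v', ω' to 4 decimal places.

ω×(Iω) gyroscopic = (-0.0168, -0.0416, 0.0117)
α = I⁻¹(τ − ω×Iω) = (-2.2900, -3.1680, -0.8475)
ω' = ω + α·dt = (-1.3916, 0.1733, -0.8339)
Hamilton product q⊗(0,ω) = (0.3255627, -0.9401173, 0.6355525, -1.0130447)
q' = normalize(q + ½dt·q⊗(0,ω)) = (0.9248, 0.2405, -0.2609, -0.1374)
a = F/m = (2.4000, 2.6000, -1.7333)
new position p' = (-2.7920, 1.5360, -0.5680)
new velocity v' = (0.2960, -1.4960, -1.7693)

p' = (-2.7920, 1.5360, -0.5680)
q' = (0.9248, 0.2405, -0.2609, -0.1374)
v' = (0.2960, -1.4960, -1.7693)
ω' = (-1.3916, 0.1733, -0.8339)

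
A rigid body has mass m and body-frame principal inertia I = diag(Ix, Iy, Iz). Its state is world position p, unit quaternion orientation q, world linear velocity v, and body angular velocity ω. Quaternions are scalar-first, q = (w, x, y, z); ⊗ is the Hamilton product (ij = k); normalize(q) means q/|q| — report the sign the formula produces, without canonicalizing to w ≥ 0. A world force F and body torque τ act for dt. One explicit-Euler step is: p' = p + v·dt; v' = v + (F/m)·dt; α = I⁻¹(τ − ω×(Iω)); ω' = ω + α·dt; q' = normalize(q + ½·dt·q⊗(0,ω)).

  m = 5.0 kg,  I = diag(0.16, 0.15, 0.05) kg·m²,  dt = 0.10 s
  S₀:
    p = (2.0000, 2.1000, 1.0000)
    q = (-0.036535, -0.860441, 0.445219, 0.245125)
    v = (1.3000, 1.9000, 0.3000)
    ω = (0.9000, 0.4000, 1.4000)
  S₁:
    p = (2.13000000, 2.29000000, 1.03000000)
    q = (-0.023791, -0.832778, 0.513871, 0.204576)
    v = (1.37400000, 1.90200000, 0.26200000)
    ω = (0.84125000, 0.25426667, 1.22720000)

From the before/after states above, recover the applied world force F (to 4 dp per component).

F = (3.7000, 0.1000, -1.9000)

velocity change Δv = (0.07400000, 0.00200000, -0.03800000)
F = m·Δv/dt = (3.7000, 0.1000, -1.9000)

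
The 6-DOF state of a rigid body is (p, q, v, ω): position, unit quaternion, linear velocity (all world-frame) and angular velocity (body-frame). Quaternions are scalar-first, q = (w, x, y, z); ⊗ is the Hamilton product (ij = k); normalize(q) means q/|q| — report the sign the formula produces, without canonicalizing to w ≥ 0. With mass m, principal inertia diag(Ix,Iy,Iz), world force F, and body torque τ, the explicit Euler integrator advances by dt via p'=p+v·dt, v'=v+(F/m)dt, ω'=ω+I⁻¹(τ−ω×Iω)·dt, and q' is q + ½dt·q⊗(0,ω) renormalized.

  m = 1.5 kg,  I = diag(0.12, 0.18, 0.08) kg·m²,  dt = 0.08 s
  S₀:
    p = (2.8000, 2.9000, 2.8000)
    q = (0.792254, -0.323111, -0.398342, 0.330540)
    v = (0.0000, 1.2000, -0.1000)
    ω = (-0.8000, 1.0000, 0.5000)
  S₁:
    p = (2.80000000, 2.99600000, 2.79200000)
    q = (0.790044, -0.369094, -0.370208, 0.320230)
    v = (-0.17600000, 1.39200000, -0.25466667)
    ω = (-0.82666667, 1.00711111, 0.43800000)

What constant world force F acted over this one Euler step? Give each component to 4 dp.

F = (-3.3000, 3.6000, -2.9000)

Δv = v₁−v₀ = (-0.17600000, 0.19200000, -0.15466667)
m·(v₁−v₀)/dt = (-3.3000, 3.6000, -2.9000)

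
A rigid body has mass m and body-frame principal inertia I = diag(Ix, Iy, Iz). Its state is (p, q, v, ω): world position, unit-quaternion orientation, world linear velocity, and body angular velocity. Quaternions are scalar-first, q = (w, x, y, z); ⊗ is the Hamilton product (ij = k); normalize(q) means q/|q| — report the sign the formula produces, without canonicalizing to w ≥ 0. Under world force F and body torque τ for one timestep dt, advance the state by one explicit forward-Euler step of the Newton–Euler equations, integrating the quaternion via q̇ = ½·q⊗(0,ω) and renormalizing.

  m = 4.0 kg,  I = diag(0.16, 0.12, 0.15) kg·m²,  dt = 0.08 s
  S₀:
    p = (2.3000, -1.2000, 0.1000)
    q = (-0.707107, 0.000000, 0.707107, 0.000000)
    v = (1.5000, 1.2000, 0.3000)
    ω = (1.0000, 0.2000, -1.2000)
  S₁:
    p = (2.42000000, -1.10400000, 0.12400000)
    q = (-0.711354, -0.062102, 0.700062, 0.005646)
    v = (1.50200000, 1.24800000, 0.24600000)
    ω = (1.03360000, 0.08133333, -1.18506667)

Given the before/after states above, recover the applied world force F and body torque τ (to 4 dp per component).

F = (0.1000, 2.4000, -2.7000)
τ = (0.0600, -0.1900, 0.0200)

v₁ − v₀ = (0.00200000, 0.04800000, -0.05400000)
m·(v₁−v₀)/dt = (0.1000, 2.4000, -2.7000)
rate change Δω = (0.03360000, -0.11866667, 0.01493333)
τ = I·(Δω/dt) + ω₀×(Iω₀) = (0.0600, -0.1900, 0.0200)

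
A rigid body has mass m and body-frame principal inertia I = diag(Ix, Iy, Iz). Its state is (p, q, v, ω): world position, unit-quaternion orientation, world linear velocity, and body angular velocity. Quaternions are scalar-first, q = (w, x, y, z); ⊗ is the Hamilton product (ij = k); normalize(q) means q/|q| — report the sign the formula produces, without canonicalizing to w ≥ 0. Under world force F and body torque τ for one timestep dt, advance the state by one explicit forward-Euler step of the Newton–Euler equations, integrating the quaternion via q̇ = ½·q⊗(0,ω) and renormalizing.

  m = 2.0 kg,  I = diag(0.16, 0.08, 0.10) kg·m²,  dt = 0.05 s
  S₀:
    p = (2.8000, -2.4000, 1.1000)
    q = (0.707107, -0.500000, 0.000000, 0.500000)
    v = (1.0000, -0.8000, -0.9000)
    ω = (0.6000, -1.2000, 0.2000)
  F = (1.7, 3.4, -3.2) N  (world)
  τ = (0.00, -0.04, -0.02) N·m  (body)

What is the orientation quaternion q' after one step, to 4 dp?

q' = (0.7117, -0.4741, -0.0112, 0.5182)

q⊗(0,ω) = (0.2000000, 1.0242642, -0.4485284, 0.7414214)
q' = normalize(q + ½dt·q⊗(0,ω)) = (0.7117, -0.4741, -0.0112, 0.5182)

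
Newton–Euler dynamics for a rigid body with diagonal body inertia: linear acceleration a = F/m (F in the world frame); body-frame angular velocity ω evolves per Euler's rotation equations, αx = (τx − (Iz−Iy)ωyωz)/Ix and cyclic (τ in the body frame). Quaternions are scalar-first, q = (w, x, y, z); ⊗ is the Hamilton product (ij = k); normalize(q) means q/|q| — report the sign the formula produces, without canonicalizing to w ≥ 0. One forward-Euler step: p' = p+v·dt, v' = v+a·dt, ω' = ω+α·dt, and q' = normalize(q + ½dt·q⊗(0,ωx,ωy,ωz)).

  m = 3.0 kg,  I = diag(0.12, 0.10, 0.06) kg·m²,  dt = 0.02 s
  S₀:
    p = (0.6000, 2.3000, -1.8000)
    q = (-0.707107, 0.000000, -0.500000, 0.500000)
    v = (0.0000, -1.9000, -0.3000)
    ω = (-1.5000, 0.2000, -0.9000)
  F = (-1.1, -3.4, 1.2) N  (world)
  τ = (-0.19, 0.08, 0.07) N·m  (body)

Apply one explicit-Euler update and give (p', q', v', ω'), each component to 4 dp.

p' = (0.6000, 2.2620, -1.8060)
q' = (-0.7015, 0.0141, -0.5088, 0.4988)
v' = (-0.0073, -1.9227, -0.2920)
ω' = (-1.5329, 0.1998, -0.8787)

precession coupling ω×(Iω) = (0.0072, 0.0810, 0.0060)
(τ − ω×Iω)/I = (-1.6433, -0.0100, 1.0667)
ω' = ω + α·dt = (-1.5329, 0.1998, -0.8787)
q⊗(0,ω) = (0.5500000, 1.4106605, -0.8914214, -0.1136037)
q' = normalize(q + ½dt·q⊗(0,ω)) = (-0.7015, 0.0141, -0.5088, 0.4988)
a = F/m = (-0.3667, -1.1333, 0.4000)
new position p' = (0.6000, 2.2620, -1.8060)
v + (F/m)dt = (-0.0073, -1.9227, -0.2920)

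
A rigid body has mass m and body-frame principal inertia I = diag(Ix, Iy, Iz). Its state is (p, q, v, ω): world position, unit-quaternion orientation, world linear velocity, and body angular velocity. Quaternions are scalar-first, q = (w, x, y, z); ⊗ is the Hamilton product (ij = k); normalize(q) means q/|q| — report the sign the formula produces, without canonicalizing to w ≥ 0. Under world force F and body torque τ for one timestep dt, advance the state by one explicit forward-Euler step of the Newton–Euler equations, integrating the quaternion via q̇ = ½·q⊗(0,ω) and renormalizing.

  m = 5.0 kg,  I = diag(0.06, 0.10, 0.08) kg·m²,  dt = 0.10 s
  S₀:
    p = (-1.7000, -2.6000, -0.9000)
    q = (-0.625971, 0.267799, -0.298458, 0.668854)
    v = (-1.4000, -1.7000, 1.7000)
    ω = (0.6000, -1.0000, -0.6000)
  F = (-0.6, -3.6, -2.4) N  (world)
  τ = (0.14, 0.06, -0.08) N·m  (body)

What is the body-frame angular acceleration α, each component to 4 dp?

precession coupling ω×(Iω) = (-0.0120, 0.0072, -0.0240)
(τ − ω×Iω)/I = (2.5333, 0.5280, -0.7000)

α = (2.5333, 0.5280, -0.7000)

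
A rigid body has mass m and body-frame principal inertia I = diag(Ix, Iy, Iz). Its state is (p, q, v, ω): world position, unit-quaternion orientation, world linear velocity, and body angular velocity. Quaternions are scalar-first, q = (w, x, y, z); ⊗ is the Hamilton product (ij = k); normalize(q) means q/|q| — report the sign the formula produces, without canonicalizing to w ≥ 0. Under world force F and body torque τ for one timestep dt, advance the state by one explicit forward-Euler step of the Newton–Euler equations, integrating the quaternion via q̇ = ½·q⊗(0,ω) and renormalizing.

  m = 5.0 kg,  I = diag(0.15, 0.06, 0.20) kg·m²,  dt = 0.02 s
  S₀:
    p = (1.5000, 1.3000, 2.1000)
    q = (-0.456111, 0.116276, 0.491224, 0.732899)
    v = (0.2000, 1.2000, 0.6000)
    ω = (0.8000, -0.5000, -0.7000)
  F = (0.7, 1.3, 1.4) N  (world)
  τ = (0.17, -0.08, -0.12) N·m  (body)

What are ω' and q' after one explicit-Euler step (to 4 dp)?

ω×(Iω) gyroscopic = (0.0490, 0.0280, 0.0360)
α = I⁻¹(τ − ω×Iω) = (0.8067, -1.8000, -0.7800)
new body rate ω' = (0.8161, -0.5360, -0.7156)
2q̇ = q⊗(0,ω) = (0.6656205, -0.3422961, 0.8957679, -0.1318395)
q' = normalize(q + ½dt·q⊗(0,ω)) = (-0.4494, 0.1128, 0.5001, 0.7315)

ω' = (0.8161, -0.5360, -0.7156)
q' = (-0.4494, 0.1128, 0.5001, 0.7315)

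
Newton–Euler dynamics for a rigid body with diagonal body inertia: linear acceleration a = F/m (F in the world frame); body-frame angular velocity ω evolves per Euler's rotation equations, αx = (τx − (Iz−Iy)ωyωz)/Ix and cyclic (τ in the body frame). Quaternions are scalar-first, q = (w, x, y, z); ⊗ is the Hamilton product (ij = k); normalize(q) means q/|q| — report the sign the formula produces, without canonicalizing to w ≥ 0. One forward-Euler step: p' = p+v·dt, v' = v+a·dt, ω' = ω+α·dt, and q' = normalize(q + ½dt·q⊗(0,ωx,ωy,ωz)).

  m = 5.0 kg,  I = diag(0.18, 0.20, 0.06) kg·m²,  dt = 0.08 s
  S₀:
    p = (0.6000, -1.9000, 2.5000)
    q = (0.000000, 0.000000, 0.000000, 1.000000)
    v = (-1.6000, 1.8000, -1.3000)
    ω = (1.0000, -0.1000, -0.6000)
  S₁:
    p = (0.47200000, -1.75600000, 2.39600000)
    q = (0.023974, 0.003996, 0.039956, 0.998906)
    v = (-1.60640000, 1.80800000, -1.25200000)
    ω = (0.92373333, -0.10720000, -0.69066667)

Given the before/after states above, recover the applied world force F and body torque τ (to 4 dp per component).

F = (-0.4000, 0.5000, 3.0000)
τ = (-0.1800, -0.0900, -0.0700)

velocity change Δv = (-0.00640000, 0.00800000, 0.04800000)
m·(v₁−v₀)/dt = (-0.4000, 0.5000, 3.0000)
rate change Δω = (-0.07626667, -0.00720000, -0.09066667)
gyro term ω₀×Iω₀ = (-0.0084, -0.0720, -0.0020)
applied torque τ = (-0.1800, -0.0900, -0.0700)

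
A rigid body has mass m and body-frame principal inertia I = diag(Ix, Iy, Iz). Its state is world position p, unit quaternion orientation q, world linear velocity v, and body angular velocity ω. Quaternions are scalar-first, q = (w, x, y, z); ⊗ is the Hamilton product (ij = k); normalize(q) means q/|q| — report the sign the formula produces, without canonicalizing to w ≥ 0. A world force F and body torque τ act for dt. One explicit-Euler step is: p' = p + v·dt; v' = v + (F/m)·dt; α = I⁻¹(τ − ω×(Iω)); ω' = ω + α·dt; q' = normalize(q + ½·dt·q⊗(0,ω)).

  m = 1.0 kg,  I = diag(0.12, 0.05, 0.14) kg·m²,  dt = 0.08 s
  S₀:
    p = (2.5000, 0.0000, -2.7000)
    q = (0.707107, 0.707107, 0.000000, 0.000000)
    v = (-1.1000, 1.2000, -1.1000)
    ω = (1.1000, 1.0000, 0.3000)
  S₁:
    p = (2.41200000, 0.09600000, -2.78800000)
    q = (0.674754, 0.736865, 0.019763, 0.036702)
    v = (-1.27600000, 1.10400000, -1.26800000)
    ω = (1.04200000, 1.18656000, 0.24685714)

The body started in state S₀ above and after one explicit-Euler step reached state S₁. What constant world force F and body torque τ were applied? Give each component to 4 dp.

ω₁ − ω₀ = (-0.05800000, 0.18656000, -0.05314286)
gyro term ω₀×Iω₀ = (0.0270, -0.0066, -0.0770)
I·α + gyro = (-0.0600, 0.1100, -0.1700)
velocity change Δv = (-0.17600000, -0.09600000, -0.16800000)
F = m·Δv/dt = (-2.2000, -1.2000, -2.1000)

F = (-2.2000, -1.2000, -2.1000)
τ = (-0.0600, 0.1100, -0.1700)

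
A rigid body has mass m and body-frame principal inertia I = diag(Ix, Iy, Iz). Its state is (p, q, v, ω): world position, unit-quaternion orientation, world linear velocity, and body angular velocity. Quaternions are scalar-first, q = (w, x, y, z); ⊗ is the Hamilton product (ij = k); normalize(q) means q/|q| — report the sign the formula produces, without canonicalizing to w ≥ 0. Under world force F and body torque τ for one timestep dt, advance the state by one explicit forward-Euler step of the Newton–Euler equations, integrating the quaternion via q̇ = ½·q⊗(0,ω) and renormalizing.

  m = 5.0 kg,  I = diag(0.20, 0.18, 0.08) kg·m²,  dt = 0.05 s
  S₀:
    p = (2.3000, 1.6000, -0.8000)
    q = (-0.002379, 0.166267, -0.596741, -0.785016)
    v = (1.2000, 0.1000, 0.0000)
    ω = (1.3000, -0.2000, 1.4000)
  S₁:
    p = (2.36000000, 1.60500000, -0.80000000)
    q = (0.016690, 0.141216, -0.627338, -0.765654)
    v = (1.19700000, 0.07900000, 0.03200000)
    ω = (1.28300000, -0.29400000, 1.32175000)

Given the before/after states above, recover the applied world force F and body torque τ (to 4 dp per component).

velocity change Δv = (-0.00300000, -0.02100000, 0.03200000)
m·(v₁−v₀)/dt = (-0.3000, -2.1000, 3.2000)
ω₁ − ω₀ = (-0.01700000, -0.09400000, -0.07825000)
precession coupling = (0.0280, 0.2184, 0.0052)
applied torque τ = (-0.0400, -0.1200, -0.1200)

F = (-0.3000, -2.1000, 3.2000)
τ = (-0.0400, -0.1200, -0.1200)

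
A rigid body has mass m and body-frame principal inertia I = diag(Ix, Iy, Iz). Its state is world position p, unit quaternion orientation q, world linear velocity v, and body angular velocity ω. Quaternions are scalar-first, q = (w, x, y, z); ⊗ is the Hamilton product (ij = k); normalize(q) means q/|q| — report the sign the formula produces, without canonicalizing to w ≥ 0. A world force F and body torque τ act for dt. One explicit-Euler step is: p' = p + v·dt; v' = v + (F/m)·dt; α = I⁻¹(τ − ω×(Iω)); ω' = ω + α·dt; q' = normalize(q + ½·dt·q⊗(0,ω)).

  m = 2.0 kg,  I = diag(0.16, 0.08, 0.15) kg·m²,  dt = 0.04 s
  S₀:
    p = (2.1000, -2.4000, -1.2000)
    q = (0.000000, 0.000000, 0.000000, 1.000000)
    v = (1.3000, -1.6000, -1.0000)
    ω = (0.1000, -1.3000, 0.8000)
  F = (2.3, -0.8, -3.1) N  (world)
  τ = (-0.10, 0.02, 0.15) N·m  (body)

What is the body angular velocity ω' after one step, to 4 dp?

ω×(Iω) gyroscopic = (-0.0728, 0.0008, 0.0104)
α = I⁻¹(τ − ω×Iω) = (-0.1700, 0.2400, 0.9307)
ω' = ω + α·dt = (0.0932, -1.2904, 0.8372)

ω' = (0.0932, -1.2904, 0.8372)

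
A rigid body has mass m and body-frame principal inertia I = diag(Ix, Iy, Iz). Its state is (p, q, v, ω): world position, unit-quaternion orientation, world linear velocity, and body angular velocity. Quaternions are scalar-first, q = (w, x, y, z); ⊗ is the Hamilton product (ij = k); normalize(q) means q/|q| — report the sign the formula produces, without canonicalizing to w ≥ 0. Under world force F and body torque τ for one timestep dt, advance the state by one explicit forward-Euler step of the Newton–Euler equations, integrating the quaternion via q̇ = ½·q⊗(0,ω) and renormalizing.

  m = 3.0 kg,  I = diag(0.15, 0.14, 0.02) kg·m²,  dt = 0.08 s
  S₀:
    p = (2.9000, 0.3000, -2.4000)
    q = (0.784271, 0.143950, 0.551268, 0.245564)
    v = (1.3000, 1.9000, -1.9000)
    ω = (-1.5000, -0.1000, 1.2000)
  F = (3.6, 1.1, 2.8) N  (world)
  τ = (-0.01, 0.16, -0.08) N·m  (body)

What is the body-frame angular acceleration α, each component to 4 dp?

precession coupling ω×(Iω) = (0.0144, -0.2340, -0.0015)
α = I⁻¹(τ − ω×Iω) = (-0.1627, 2.8143, -3.9250)

α = (-0.1627, 2.8143, -3.9250)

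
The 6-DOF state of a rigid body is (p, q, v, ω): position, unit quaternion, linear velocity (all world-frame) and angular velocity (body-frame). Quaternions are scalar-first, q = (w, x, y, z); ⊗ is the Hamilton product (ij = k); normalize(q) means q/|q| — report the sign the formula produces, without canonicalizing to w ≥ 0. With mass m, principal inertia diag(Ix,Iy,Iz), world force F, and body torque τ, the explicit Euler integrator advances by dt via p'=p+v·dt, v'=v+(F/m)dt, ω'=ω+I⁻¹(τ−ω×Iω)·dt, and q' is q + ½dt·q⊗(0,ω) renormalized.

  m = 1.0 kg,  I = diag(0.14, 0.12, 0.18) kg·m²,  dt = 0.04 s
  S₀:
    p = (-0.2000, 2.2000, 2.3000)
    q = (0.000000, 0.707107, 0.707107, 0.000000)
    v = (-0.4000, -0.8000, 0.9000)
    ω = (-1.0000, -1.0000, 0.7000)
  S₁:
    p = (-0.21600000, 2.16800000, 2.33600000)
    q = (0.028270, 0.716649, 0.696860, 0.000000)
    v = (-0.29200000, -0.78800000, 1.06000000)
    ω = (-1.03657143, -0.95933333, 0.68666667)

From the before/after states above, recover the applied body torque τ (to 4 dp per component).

τ = (-0.1700, 0.1500, -0.0800)

Δω = ω₁−ω₀ = (-0.03657143, 0.04066667, -0.01333333)
ω₀×(Iω₀) = (-0.0420, 0.0280, -0.0200)
I·α + gyro = (-0.1700, 0.1500, -0.0800)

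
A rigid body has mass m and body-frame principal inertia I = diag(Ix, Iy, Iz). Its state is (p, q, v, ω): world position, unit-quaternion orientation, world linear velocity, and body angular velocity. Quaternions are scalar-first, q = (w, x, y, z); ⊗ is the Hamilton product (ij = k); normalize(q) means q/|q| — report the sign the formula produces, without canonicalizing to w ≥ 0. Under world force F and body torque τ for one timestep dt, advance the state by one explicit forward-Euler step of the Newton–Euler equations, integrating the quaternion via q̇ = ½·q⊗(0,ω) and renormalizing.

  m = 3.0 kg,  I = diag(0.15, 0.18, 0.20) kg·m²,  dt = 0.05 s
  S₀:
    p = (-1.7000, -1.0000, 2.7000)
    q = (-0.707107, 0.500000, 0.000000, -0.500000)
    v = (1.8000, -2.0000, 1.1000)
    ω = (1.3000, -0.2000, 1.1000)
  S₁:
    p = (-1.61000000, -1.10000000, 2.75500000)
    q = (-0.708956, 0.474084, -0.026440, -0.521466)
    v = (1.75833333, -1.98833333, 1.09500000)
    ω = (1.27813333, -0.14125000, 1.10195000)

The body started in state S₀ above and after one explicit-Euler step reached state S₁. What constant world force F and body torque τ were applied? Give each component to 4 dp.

F = (-2.5000, 0.7000, -0.3000)
τ = (-0.0700, 0.1400, 0.0000)

Δω = ω₁−ω₀ = (-0.02186667, 0.05875000, 0.00195000)
ω₀×(Iω₀) = (-0.0044, -0.0715, -0.0078)
applied torque τ = (-0.0700, 0.1400, 0.0000)
velocity change Δv = (-0.04166667, 0.01166667, -0.00500000)
F = m·Δv/dt = (-2.5000, 0.7000, -0.3000)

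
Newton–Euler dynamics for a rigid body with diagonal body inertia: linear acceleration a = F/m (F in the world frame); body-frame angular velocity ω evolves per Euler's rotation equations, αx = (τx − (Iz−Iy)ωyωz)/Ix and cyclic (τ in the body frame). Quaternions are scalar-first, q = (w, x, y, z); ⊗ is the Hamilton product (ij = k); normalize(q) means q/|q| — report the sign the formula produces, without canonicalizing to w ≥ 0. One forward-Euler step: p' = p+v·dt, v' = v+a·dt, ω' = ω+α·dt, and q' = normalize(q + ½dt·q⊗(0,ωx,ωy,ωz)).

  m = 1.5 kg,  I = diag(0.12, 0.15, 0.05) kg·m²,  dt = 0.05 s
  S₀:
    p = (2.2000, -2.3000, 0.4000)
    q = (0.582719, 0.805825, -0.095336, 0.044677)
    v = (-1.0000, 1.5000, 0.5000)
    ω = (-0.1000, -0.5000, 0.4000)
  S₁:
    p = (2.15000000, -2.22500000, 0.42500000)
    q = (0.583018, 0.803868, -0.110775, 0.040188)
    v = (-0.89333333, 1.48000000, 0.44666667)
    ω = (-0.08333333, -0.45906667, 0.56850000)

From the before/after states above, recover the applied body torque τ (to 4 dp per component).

τ = (0.0600, 0.1200, 0.1700)

Δω = ω₁−ω₀ = (0.01666667, 0.04093333, 0.16850000)
precession coupling = (0.0200, -0.0028, 0.0015)
τ = I·(Δω/dt) + ω₀×(Iω₀) = (0.0600, 0.1200, 0.1700)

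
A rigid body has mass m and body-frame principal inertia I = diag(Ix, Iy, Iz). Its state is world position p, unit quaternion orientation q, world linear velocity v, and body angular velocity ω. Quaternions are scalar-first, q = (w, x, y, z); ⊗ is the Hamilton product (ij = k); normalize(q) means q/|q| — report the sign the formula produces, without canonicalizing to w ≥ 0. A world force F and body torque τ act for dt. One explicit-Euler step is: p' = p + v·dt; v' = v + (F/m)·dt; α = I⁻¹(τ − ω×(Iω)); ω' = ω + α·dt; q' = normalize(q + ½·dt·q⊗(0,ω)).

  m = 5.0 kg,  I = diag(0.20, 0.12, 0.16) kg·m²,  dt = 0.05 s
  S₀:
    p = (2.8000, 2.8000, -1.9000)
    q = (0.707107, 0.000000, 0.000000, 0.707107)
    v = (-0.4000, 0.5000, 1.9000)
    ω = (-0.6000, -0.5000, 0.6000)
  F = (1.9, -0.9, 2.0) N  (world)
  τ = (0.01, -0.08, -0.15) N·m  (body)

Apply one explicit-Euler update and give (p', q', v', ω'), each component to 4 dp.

p' = (2.7800, 2.8250, -1.8050)
q' = (0.6963, -0.0018, -0.0194, 0.7175)
v' = (-0.3810, 0.4910, 1.9200)
ω' = (-0.5945, -0.5273, 0.5606)

a = F/m = (0.3800, -0.1800, 0.4000)
new position p' = (2.7800, 2.8250, -1.8050)
v' = v + a·dt = (-0.3810, 0.4910, 1.9200)
gyro term ω×Iω = (-0.0120, -0.0144, -0.0240)
α = I⁻¹(τ − ω×Iω) = (0.1100, -0.5467, -0.7875)
new body rate ω' = (-0.5945, -0.5273, 0.5606)
q⊗(0,ω) = (-0.4242642, -0.0707107, -0.7778177, 0.4242642)
q' = normalize(q + ½dt·q⊗(0,ω)) = (0.6963, -0.0018, -0.0194, 0.7175)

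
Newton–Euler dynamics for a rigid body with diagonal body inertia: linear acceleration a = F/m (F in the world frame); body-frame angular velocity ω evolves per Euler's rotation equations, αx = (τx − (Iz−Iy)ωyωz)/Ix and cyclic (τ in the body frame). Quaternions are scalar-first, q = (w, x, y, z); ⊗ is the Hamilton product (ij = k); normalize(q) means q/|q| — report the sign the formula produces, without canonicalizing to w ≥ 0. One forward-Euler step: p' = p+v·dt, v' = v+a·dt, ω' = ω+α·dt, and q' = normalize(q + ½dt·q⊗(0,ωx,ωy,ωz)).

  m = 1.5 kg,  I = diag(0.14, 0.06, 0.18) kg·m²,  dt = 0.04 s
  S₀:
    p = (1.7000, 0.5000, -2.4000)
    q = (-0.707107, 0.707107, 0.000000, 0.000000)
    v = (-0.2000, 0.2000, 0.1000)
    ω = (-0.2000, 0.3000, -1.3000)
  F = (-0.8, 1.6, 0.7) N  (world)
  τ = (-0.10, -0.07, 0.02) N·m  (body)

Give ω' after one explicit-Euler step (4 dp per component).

ω' = (-0.2152, 0.2603, -1.2966)

α = I⁻¹(τ − ω×Iω) = (-0.3800, -0.9933, 0.0844)
ω + α·dt = (-0.2152, 0.2603, -1.2966)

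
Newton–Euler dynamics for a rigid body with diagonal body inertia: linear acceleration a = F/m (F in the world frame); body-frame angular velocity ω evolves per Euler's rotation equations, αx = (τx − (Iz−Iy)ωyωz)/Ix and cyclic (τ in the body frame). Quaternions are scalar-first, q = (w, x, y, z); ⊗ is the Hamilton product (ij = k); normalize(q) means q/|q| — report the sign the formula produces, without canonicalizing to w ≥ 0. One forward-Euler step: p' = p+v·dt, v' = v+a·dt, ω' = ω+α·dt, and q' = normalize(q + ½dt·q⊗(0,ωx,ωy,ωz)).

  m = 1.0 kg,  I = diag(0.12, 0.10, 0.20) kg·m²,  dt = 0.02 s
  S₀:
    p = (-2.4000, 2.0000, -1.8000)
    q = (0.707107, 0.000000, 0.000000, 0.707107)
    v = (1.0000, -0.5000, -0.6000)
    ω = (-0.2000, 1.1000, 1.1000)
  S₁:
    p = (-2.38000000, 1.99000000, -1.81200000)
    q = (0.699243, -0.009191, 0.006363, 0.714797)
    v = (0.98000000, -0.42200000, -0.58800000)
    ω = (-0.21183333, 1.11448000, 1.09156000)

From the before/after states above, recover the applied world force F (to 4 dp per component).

Δv = v₁−v₀ = (-0.02000000, 0.07800000, 0.01200000)
m·(v₁−v₀)/dt = (-1.0000, 3.9000, 0.6000)

F = (-1.0000, 3.9000, 0.6000)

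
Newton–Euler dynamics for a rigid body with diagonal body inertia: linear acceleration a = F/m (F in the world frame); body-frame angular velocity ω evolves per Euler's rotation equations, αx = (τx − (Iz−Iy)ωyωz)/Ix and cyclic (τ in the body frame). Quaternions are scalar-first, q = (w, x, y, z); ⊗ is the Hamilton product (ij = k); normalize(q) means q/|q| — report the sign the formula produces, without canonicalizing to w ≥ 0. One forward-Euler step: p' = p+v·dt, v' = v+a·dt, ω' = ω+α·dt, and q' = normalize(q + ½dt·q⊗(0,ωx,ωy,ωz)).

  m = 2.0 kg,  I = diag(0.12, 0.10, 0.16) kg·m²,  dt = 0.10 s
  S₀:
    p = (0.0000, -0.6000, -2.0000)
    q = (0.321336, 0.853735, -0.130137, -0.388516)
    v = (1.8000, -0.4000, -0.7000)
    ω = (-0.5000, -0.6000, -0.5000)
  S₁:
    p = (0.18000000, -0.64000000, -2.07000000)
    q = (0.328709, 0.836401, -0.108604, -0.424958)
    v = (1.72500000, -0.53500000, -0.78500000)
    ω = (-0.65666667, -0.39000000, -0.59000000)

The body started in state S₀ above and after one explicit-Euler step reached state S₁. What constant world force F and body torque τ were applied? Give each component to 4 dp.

F = (-1.5000, -2.7000, -1.7000)
τ = (-0.1700, 0.2000, -0.1500)

rate change Δω = (-0.15666667, 0.21000000, -0.09000000)
applied torque τ = (-0.1700, 0.2000, -0.1500)
Δv = v₁−v₀ = (-0.07500000, -0.13500000, -0.08500000)
F = m·Δv/dt = (-1.5000, -2.7000, -1.7000)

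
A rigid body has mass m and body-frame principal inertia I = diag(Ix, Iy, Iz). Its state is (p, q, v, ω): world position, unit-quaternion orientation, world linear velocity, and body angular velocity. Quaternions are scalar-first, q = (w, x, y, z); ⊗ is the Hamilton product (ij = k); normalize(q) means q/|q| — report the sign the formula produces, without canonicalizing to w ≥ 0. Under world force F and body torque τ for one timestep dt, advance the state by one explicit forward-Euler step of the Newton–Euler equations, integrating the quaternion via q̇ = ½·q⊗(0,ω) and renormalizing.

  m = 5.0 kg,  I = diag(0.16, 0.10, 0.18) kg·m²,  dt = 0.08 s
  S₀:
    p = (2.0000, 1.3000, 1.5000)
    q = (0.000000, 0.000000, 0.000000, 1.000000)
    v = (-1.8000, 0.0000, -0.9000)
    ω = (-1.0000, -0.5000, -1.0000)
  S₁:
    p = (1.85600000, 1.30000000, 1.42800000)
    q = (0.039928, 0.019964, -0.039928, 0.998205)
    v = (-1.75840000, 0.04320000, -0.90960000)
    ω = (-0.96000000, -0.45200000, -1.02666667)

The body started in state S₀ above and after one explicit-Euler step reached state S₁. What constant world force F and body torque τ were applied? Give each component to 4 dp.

ω₁ − ω₀ = (0.04000000, 0.04800000, -0.02666667)
I·α + gyro = (0.1200, 0.0400, -0.0900)
v₁ − v₀ = (0.04160000, 0.04320000, -0.00960000)
F = m·Δv/dt = (2.6000, 2.7000, -0.6000)

F = (2.6000, 2.7000, -0.6000)
τ = (0.1200, 0.0400, -0.0900)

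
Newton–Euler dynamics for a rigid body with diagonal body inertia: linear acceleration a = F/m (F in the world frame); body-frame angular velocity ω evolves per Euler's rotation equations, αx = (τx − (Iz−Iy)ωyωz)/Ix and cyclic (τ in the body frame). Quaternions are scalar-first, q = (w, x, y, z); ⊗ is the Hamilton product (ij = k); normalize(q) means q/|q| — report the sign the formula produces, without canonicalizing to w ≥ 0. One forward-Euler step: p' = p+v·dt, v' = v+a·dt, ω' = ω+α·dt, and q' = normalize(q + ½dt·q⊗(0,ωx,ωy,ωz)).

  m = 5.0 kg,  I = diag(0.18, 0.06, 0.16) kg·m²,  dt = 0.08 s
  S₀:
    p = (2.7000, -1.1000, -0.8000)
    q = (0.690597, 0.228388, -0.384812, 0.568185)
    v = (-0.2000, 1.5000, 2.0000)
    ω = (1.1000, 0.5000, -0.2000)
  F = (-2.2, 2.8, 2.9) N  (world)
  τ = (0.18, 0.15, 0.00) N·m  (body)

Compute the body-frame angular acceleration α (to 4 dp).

ω×(Iω) gyroscopic = (-0.0100, -0.0044, -0.0660)
angular accel α = (1.0556, 2.5733, 0.4125)

α = (1.0556, 2.5733, 0.4125)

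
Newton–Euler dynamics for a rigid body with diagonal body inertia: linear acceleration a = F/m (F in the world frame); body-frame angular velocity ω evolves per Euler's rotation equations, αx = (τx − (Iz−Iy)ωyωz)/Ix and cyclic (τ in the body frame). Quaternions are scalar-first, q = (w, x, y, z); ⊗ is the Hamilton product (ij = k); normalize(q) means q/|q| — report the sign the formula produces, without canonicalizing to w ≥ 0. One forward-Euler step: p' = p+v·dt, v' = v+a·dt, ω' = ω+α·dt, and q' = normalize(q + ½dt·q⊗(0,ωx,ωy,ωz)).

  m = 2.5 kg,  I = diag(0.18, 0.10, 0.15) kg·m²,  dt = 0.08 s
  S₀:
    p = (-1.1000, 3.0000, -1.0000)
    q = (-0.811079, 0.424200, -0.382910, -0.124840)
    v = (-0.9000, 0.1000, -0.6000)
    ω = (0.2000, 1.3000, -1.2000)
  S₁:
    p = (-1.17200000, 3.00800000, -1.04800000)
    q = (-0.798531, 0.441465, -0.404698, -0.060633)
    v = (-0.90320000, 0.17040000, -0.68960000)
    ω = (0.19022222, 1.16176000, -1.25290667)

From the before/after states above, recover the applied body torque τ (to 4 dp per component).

Δω = ω₁−ω₀ = (-0.00977778, -0.13824000, -0.05290667)
gyro term ω₀×Iω₀ = (-0.0780, -0.0072, -0.0208)
τ = I·(Δω/dt) + ω₀×(Iω₀) = (-0.1000, -0.1800, -0.1200)

τ = (-0.1000, -0.1800, -0.1200)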